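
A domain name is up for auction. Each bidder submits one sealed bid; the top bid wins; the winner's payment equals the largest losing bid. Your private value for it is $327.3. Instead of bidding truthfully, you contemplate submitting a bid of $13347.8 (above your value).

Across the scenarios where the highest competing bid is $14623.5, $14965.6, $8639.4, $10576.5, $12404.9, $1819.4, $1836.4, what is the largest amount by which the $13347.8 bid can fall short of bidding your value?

$12077.6

$14623.5: same outcome either way → loss $0.
$14965.6: same outcome either way → loss $0.
$8639.4: truthful gives $0, deviation gives −$8312.1 → loss $8312.1.
$10576.5: truthful gives $0, deviation gives −$10249.2 → loss $10249.2.
$12404.9: truthful gives $0, deviation gives −$12077.6 → loss $12077.6.
$1819.4: truthful gives $0, deviation gives −$1492.1 → loss $1492.1.
$1836.4: truthful gives $0, deviation gives −$1509.1 → loss $1509.1.
Maximum loss: $12077.6.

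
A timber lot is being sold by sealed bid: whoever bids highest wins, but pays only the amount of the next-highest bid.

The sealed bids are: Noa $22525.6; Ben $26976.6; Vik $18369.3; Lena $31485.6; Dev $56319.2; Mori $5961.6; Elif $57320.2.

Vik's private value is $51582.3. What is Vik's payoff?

$0

Highest bid: Elif at $57320.2, so Elif wins.
Second-highest bid: Dev at $56319.2 — that is the price the winner pays.
Vik did not win, so Vik pays nothing and receives nothing: payoff $0.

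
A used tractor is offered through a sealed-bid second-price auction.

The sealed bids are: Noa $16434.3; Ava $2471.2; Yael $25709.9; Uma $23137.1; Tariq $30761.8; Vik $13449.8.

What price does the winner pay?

$25709.9

Highest bid: Tariq at $30761.8, so Tariq wins.
Second-highest bid: Yael at $25709.9 — that is the price the winner pays.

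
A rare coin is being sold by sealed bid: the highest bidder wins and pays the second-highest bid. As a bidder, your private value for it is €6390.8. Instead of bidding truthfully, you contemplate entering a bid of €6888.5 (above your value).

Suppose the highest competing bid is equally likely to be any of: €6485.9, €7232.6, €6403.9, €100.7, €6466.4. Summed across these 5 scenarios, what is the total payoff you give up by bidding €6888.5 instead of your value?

The deviation costs you only when the competing bid falls strictly between €6390.8 and €6888.5; elsewhere both bids give the same outcome.
€6485.9: truthful payoff €0, deviation payoff −€95.1 → loss €95.1.
€7232.6: outcomes coincide → loss €0.
€6403.9: truthful payoff €0, deviation payoff −€13.1 → loss €13.1.
€100.7: outcomes coincide → loss €0.
€6466.4: truthful payoff €0, deviation payoff −€75.6 → loss €75.6.
Total loss = €95.1 + €13.1 + €75.6 = €183.8.

€183.8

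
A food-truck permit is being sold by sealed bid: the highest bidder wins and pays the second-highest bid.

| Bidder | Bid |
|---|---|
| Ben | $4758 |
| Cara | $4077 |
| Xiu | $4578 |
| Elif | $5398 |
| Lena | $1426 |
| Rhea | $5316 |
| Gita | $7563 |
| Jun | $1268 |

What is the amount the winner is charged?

Highest bid: Gita at $7563, so Gita wins.
Second-highest bid: Elif at $5398 — that is the price the winner pays.

$5398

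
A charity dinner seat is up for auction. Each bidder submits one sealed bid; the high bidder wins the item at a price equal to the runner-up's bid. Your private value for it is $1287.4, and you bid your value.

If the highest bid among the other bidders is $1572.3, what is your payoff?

$0

Your bid $1287.4 is below the highest competing bid $1572.3, so you lose.
A losing bidder pays nothing and receives nothing: payoff = $0.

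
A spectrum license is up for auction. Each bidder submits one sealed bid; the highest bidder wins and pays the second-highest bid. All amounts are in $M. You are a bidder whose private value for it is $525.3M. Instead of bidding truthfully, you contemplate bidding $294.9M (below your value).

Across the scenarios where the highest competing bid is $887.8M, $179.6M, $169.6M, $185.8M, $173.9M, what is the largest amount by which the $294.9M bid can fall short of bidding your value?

$887.8M: same outcome either way → loss $0M.
$179.6M: same outcome either way → loss $0M.
$169.6M: same outcome either way → loss $0M.
$185.8M: same outcome either way → loss $0M.
$173.9M: same outcome either way → loss $0M.
Maximum loss: $0M.

$0M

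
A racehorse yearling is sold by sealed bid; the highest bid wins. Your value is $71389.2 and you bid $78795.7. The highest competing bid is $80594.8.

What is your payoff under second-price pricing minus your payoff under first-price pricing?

$0

Your bid $78795.7 is below $80594.8, so you lose under either rule.
Payoff is $0 in both cases; difference = $0.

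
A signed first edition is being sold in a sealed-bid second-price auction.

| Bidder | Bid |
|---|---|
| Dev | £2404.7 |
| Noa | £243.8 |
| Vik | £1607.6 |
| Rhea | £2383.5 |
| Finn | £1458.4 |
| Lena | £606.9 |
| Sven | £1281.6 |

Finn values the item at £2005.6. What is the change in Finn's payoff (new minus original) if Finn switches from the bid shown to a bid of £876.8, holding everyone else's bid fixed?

The highest bid among the other bidders is £2404.7; Finn's bid doesn't change that.
Original bid £1458.4: Finn is not highest (top rival bid is £2404.7); payoff £0.
Alternative bid £876.8: Finn is not highest (top rival bid is £2404.7); payoff £0.
Change in payoff = £0 − (£0) = £0.

£0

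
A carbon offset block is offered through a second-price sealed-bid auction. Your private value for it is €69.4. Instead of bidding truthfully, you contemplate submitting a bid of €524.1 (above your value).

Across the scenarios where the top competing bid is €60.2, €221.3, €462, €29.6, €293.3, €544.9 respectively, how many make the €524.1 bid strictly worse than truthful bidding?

The deviation hurts exactly when the highest competing bid lies strictly between €69.4 and €524.1 — overbidding then wins at a price above your value.
€60.2: below both → same outcome either way.
€221.3: inside the interval → strictly worse (loss €151.9).
€462: inside the interval → strictly worse (loss €392.6).
€29.6: below both → same outcome either way.
€293.3: inside the interval → strictly worse (loss €223.9).
€544.9: above both → same outcome either way.
Count: 3.

3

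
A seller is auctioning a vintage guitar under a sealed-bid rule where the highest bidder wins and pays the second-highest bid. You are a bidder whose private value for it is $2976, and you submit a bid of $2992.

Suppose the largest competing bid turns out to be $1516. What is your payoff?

$1460

Your bid $2992 exceeds the highest competing bid $1516, so you win.
In a second-price auction the winner pays the second-highest bid, $1516.
Payoff = value − price = $2976 − $1516 = $1460.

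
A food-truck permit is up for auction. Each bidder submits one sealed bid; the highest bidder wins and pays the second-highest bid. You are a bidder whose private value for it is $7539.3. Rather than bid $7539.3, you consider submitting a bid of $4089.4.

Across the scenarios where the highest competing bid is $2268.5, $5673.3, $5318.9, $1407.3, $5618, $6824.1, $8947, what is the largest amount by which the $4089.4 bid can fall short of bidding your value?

$2268.5: same outcome either way → loss $0.
$5673.3: truthful gives $1866, deviation gives $0 → loss $1866.
$5318.9: truthful gives $2220.4, deviation gives $0 → loss $2220.4.
$1407.3: same outcome either way → loss $0.
$5618: truthful gives $1921.3, deviation gives $0 → loss $1921.3.
$6824.1: truthful gives $715.2, deviation gives $0 → loss $715.2.
$8947: same outcome either way → loss $0.
Maximum loss: $2220.4.

$2220.4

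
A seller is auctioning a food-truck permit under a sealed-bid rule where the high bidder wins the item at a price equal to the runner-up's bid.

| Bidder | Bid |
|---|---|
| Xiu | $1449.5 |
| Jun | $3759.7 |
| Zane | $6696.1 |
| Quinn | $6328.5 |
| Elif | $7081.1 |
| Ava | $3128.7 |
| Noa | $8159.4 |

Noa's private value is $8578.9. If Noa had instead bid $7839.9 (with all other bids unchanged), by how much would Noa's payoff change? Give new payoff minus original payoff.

The highest bid among the other bidders is $7081.1; Noa's bid doesn't change that.
Original bid $8159.4: Noa is highest, pays the top rival bid $7081.1; payoff $8578.9 − $7081.1 = $1497.8.
Alternative bid $7839.9: Noa is highest, pays the top rival bid $7081.1; payoff $8578.9 − $7081.1 = $1497.8.
Change in payoff = $1497.8 − ($1497.8) = $0.

$0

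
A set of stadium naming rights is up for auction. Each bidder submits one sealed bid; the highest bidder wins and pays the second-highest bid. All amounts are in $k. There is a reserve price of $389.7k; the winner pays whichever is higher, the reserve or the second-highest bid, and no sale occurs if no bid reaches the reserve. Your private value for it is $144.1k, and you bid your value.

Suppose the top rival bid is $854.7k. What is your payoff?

$0k

Your bid $144.1k is below the highest competing bid $854.7k, so you lose. Payoff $0k.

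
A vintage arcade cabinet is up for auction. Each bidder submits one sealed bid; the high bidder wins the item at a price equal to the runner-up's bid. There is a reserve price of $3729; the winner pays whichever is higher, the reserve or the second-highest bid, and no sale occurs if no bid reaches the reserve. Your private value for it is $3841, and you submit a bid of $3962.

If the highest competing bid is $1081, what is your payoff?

$112

Your bid $3962 is the highest and exceeds the reserve.
Price = max(second-highest bid, reserve) = max($1081, $3729) = $3729.
Payoff = $3841 − $3729 = $112.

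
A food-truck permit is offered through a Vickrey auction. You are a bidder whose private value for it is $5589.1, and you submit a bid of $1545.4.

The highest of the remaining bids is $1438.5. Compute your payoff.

Your bid $1545.4 exceeds the highest competing bid $1438.5, so you win.
In a second-price auction the winner pays the second-highest bid, $1438.5.
Payoff = value − price = $5589.1 − $1438.5 = $4150.6.

$4150.6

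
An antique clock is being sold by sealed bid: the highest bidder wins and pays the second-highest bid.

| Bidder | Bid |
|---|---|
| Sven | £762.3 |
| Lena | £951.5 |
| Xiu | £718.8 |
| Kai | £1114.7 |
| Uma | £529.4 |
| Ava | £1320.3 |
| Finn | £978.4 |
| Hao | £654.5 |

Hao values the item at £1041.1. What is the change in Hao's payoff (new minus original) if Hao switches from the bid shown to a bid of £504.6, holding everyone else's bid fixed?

The highest bid among the other bidders is £1320.3; Hao's bid doesn't change that.
Original bid £654.5: Hao is not highest (top rival bid is £1320.3); payoff £0.
Alternative bid £504.6: Hao is not highest (top rival bid is £1320.3); payoff £0.
Change in payoff = £0 − (£0) = £0.

£0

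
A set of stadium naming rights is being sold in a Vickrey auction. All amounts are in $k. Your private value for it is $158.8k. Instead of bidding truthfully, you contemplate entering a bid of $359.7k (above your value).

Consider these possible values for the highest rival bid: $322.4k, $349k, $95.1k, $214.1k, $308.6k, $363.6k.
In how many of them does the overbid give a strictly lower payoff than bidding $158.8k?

4

The deviation hurts exactly when the highest competing bid lies strictly between $158.8k and $359.7k — overbidding then wins at a price above your value.
$322.4k: inside the interval → strictly worse (loss $163.6k).
$349k: inside the interval → strictly worse (loss $190.2k).
$95.1k: below both → same outcome either way.
$214.1k: inside the interval → strictly worse (loss $55.3k).
$308.6k: inside the interval → strictly worse (loss $149.8k).
$363.6k: above both → same outcome either way.
Count: 4.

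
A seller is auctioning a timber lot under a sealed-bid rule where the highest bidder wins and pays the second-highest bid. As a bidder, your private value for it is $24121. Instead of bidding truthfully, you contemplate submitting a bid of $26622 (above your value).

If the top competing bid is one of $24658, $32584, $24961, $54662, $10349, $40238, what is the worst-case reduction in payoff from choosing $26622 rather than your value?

$840

$24658: truthful gives $0, deviation gives −$537 → loss $537.
$32584: same outcome either way → loss $0.
$24961: truthful gives $0, deviation gives −$840 → loss $840.
$54662: same outcome either way → loss $0.
$10349: same outcome either way → loss $0.
$40238: same outcome either way → loss $0.
Maximum loss: $840.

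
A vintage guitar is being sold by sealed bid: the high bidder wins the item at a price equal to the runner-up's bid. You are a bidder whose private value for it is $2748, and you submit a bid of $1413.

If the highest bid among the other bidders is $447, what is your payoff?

$2301

Your bid $1413 exceeds the highest competing bid $447, so you win.
In a second-price auction the winner pays the second-highest bid, $447.
Payoff = value − price = $2748 − $447 = $2301.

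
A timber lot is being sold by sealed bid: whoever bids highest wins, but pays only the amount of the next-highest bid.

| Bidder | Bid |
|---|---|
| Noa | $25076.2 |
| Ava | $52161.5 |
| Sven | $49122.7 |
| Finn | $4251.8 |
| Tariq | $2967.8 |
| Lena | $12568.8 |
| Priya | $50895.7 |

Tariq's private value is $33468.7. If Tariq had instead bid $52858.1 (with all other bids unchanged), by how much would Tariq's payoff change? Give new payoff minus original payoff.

The highest bid among the other bidders is $52161.5; Tariq's bid doesn't change that.
Original bid $2967.8: Tariq is not highest (top rival bid is $52161.5); payoff $0.
Alternative bid $52858.1: Tariq is highest, pays the top rival bid $52161.5; payoff $33468.7 − $52161.5 = −$18692.8.
Change in payoff = −$18692.8 − ($0) = −$18692.8.

−$18692.8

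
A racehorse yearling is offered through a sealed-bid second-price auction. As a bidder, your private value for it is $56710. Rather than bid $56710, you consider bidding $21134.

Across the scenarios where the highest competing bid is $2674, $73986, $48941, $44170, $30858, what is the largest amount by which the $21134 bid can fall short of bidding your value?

$25852

$2674: same outcome either way → loss $0.
$73986: same outcome either way → loss $0.
$48941: truthful gives $7769, deviation gives $0 → loss $7769.
$44170: truthful gives $12540, deviation gives $0 → loss $12540.
$30858: truthful gives $25852, deviation gives $0 → loss $25852.
Maximum loss: $25852.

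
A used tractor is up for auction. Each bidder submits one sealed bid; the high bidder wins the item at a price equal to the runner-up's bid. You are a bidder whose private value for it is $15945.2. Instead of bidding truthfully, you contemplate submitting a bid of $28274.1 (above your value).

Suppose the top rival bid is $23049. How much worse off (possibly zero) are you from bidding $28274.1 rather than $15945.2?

$7103.8

Bidding your value $15945.2: you lose (since $15945.2 < $23049). Payoff $0.
Bidding $28274.1: you win and pay $23049. Payoff $15945.2 − $23049 = −$7103.8.
The competing bid $23049 lies between your value and your inflated bid, so overbidding wins an item priced above your value.
Loss from deviating = $0 − (−$7103.8) = $7103.8.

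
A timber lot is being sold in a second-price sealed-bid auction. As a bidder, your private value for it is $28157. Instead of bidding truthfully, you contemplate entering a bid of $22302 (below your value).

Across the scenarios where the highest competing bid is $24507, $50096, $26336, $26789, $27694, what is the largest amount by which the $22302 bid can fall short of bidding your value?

$24507: truthful gives $3650, deviation gives $0 → loss $3650.
$50096: same outcome either way → loss $0.
$26336: truthful gives $1821, deviation gives $0 → loss $1821.
$26789: truthful gives $1368, deviation gives $0 → loss $1368.
$27694: truthful gives $463, deviation gives $0 → loss $463.
Maximum loss: $3650.

$3650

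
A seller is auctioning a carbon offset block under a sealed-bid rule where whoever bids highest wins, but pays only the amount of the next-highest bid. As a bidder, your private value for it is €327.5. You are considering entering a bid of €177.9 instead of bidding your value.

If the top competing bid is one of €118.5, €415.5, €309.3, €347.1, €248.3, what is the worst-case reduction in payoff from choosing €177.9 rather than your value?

€118.5: same outcome either way → loss €0.
€415.5: same outcome either way → loss €0.
€309.3: truthful gives €18.2, deviation gives €0 → loss €18.2.
€347.1: same outcome either way → loss €0.
€248.3: truthful gives €79.2, deviation gives €0 → loss €79.2.
Maximum loss: €79.2.

€79.2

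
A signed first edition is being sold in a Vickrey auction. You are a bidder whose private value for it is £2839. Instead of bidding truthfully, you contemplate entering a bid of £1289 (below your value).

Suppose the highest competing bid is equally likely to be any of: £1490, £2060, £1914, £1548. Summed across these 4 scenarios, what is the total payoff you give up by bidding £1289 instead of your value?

£4344

The deviation costs you only when the competing bid falls strictly between £1289 and £2839; elsewhere both bids give the same outcome.
£1490: truthful payoff £1349, deviation payoff £0 → loss £1349.
£2060: truthful payoff £779, deviation payoff £0 → loss £779.
£1914: truthful payoff £925, deviation payoff £0 → loss £925.
£1548: truthful payoff £1291, deviation payoff £0 → loss £1291.
Total loss = £1349 + £779 + £925 + £1291 = £4344.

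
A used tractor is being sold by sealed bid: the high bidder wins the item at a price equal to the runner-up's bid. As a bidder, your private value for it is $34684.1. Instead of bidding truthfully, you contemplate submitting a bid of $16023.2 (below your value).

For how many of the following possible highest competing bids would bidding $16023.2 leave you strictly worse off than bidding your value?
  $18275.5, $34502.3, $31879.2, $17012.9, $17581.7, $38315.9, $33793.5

6

The deviation hurts exactly when the highest competing bid lies strictly between $16023.2 and $34684.1 — underbidding then forfeits a profitable win.
$18275.5: inside the interval → strictly worse (loss $16408.6).
$34502.3: inside the interval → strictly worse (loss $181.8).
$31879.2: inside the interval → strictly worse (loss $2804.9).
$17012.9: inside the interval → strictly worse (loss $17671.2).
$17581.7: inside the interval → strictly worse (loss $17102.4).
$38315.9: above both → same outcome either way.
$33793.5: inside the interval → strictly worse (loss $890.6).
Count: 6.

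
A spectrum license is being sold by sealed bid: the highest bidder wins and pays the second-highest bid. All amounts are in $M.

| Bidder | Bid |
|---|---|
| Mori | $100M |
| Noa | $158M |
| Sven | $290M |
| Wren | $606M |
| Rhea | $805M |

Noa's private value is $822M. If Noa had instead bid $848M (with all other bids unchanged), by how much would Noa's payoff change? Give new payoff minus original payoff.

The highest bid among the other bidders is $805M; Noa's bid doesn't change that.
Original bid $158M: Noa is not highest (top rival bid is $805M); payoff $0M.
Alternative bid $848M: Noa is highest, pays the top rival bid $805M; payoff $822M − $805M = $17M.
Change in payoff = $17M − ($0M) = $17M.

$17M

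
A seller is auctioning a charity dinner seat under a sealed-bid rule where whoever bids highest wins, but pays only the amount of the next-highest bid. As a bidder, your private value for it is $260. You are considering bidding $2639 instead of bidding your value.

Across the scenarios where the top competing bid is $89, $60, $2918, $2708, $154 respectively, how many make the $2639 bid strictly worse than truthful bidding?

0

The deviation hurts exactly when the highest competing bid lies strictly between $260 and $2639 — overbidding then wins at a price above your value.
$89: below both → same outcome either way.
$60: below both → same outcome either way.
$2918: above both → same outcome either way.
$2708: above both → same outcome either way.
$154: below both → same outcome either way.
Count: 0.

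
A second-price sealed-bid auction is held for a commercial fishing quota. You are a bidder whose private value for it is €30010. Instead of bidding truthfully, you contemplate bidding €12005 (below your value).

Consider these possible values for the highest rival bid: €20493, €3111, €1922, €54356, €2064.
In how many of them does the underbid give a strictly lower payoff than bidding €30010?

The deviation hurts exactly when the highest competing bid lies strictly between €12005 and €30010 — underbidding then forfeits a profitable win.
€20493: inside the interval → strictly worse (loss €9517).
€3111: below both → same outcome either way.
€1922: below both → same outcome either way.
€54356: above both → same outcome either way.
€2064: below both → same outcome either way.
Count: 1.

1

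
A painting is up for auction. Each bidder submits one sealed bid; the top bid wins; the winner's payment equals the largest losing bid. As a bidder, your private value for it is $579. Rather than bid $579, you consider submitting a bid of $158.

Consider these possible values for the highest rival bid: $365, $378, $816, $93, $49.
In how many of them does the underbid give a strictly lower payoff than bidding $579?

2

The deviation hurts exactly when the highest competing bid lies strictly between $158 and $579 — underbidding then forfeits a profitable win.
$365: inside the interval → strictly worse (loss $214).
$378: inside the interval → strictly worse (loss $201).
$816: above both → same outcome either way.
$93: below both → same outcome either way.
$49: below both → same outcome either way.
Count: 2.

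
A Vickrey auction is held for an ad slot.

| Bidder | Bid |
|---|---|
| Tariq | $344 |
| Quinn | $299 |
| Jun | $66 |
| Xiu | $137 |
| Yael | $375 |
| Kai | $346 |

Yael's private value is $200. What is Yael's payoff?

−$146

Highest bid: Yael at $375, so Yael wins.
Second-highest bid: Kai at $346 — that is the price the winner pays.
Yael's payoff = value − price = $200 − $346 = −$146.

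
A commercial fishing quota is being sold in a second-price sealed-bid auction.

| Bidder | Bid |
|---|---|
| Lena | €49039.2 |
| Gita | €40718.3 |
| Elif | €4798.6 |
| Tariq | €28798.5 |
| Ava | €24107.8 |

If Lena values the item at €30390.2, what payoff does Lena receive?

Highest bid: Lena at €49039.2, so Lena wins.
Second-highest bid: Gita at €40718.3 — that is the price the winner pays.
Lena's payoff = value − price = €30390.2 − €40718.3 = −€10328.1.

−€10328.1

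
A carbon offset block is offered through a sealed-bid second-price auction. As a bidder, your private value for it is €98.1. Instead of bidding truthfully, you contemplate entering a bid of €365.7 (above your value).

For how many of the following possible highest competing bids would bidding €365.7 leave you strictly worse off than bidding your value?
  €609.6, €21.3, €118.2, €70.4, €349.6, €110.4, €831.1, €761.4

3

The deviation hurts exactly when the highest competing bid lies strictly between €98.1 and €365.7 — overbidding then wins at a price above your value.
€609.6: above both → same outcome either way.
€21.3: below both → same outcome either way.
€118.2: inside the interval → strictly worse (loss €20.1).
€70.4: below both → same outcome either way.
€349.6: inside the interval → strictly worse (loss €251.5).
€110.4: inside the interval → strictly worse (loss €12.3).
€831.1: above both → same outcome either way.
€761.4: above both → same outcome either way.
Count: 3.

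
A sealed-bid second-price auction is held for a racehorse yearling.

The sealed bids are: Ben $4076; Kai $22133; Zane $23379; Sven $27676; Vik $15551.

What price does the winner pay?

Highest bid: Sven at $27676, so Sven wins.
Second-highest bid: Zane at $23379 — that is the price the winner pays.

$23379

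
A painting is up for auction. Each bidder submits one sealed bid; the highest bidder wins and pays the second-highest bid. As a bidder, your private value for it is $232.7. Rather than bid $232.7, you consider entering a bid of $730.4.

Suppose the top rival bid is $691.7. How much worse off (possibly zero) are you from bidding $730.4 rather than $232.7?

Bidding your value $232.7: you lose (since $232.7 < $691.7). Payoff $0.
Bidding $730.4: you win and pay $691.7. Payoff $232.7 − $691.7 = −$459.
The competing bid $691.7 lies between your value and your inflated bid, so overbidding wins an item priced above your value.
Loss from deviating = $0 − (−$459) = $459.
Because the price is fixed by the runner-up's bid, deviating from your value can only change a good outcome into a bad one — never the reverse.

$459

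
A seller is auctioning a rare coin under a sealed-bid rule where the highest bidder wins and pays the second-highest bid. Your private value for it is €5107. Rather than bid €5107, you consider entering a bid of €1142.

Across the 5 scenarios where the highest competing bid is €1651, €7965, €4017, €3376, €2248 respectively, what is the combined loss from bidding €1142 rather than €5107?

The deviation costs you only when the competing bid falls strictly between €1142 and €5107; elsewhere both bids give the same outcome.
€1651: truthful payoff €3456, deviation payoff €0 → loss €3456.
€7965: outcomes coincide → loss €0.
€4017: truthful payoff €1090, deviation payoff €0 → loss €1090.
€3376: truthful payoff €1731, deviation payoff €0 → loss €1731.
€2248: truthful payoff €2859, deviation payoff €0 → loss €2859.
Total loss = €3456 + €1090 + €1731 + €2859 = €9136.
In a second-price auction your bid sets only whether you win, not what you pay, so bidding your true value is weakly dominant.

€9136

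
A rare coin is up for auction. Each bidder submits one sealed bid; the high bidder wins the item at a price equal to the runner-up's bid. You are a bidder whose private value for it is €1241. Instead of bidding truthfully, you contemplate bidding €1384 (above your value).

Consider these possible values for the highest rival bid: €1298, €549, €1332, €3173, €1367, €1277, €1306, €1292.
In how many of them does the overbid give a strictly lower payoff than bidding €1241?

6

The deviation hurts exactly when the highest competing bid lies strictly between €1241 and €1384 — overbidding then wins at a price above your value.
€1298: inside the interval → strictly worse (loss €57).
€549: below both → same outcome either way.
€1332: inside the interval → strictly worse (loss €91).
€3173: above both → same outcome either way.
€1367: inside the interval → strictly worse (loss €126).
€1277: inside the interval → strictly worse (loss €36).
€1306: inside the interval → strictly worse (loss €65).
€1292: inside the interval → strictly worse (loss €51).
Count: 6.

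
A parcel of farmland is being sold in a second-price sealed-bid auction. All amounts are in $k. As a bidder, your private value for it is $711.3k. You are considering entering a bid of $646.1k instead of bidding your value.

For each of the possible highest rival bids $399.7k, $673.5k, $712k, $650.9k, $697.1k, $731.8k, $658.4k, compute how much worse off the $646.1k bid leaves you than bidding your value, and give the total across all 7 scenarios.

$165.3k

The deviation costs you only when the competing bid falls strictly between $646.1k and $711.3k; elsewhere both bids give the same outcome.
$399.7k: outcomes coincide → loss $0k.
$673.5k: truthful payoff $37.8k, deviation payoff $0k → loss $37.8k.
$712k: outcomes coincide → loss $0k.
$650.9k: truthful payoff $60.4k, deviation payoff $0k → loss $60.4k.
$697.1k: truthful payoff $14.2k, deviation payoff $0k → loss $14.2k.
$731.8k: outcomes coincide → loss $0k.
$658.4k: truthful payoff $52.9k, deviation payoff $0k → loss $52.9k.
Total loss = $37.8k + $60.4k + $14.2k + $52.9k = $165.3k.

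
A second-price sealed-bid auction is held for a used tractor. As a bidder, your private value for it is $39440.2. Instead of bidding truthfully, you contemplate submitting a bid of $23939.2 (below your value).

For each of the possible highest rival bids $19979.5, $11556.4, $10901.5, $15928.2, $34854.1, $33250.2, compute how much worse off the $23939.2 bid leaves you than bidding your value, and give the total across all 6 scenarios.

$10776.1

The deviation costs you only when the competing bid falls strictly between $23939.2 and $39440.2; elsewhere both bids give the same outcome.
$19979.5: outcomes coincide → loss $0.
$11556.4: outcomes coincide → loss $0.
$10901.5: outcomes coincide → loss $0.
$15928.2: outcomes coincide → loss $0.
$34854.1: truthful payoff $4586.1, deviation payoff $0 → loss $4586.1.
$33250.2: truthful payoff $6190, deviation payoff $0 → loss $6190.
Total loss = $4586.1 + $6190 = $10776.1.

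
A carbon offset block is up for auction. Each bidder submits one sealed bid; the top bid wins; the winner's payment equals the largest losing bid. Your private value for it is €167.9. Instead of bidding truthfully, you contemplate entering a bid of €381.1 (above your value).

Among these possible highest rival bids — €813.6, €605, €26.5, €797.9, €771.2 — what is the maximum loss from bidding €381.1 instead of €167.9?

€0

€813.6: same outcome either way → loss €0.
€605: same outcome either way → loss €0.
€26.5: same outcome either way → loss €0.
€797.9: same outcome either way → loss €0.
€771.2: same outcome either way → loss €0.
Maximum loss: €0.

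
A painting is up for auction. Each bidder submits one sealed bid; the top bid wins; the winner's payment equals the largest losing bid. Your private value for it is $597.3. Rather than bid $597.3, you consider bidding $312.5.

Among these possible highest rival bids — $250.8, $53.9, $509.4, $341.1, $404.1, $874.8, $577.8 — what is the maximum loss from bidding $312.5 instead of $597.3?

$250.8: same outcome either way → loss $0.
$53.9: same outcome either way → loss $0.
$509.4: truthful gives $87.9, deviation gives $0 → loss $87.9.
$341.1: truthful gives $256.2, deviation gives $0 → loss $256.2.
$404.1: truthful gives $193.2, deviation gives $0 → loss $193.2.
$874.8: same outcome either way → loss $0.
$577.8: truthful gives $19.5, deviation gives $0 → loss $19.5.
Maximum loss: $256.2.

$256.2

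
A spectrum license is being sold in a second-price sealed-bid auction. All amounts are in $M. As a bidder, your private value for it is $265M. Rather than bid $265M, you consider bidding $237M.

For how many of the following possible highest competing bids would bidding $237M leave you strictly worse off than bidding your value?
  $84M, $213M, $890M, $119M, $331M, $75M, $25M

0

The deviation hurts exactly when the highest competing bid lies strictly between $237M and $265M — underbidding then forfeits a profitable win.
$84M: below both → same outcome either way.
$213M: below both → same outcome either way.
$890M: above both → same outcome either way.
$119M: below both → same outcome either way.
$331M: above both → same outcome either way.
$75M: below both → same outcome either way.
$25M: below both → same outcome either way.
Count: 0.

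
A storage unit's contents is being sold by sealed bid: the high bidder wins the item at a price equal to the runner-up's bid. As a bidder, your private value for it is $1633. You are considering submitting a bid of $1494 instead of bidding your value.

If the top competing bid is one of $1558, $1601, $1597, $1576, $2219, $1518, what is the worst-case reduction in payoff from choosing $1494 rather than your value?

$1558: truthful gives $75, deviation gives $0 → loss $75.
$1601: truthful gives $32, deviation gives $0 → loss $32.
$1597: truthful gives $36, deviation gives $0 → loss $36.
$1576: truthful gives $57, deviation gives $0 → loss $57.
$2219: same outcome either way → loss $0.
$1518: truthful gives $115, deviation gives $0 → loss $115.
Maximum loss: $115.

$115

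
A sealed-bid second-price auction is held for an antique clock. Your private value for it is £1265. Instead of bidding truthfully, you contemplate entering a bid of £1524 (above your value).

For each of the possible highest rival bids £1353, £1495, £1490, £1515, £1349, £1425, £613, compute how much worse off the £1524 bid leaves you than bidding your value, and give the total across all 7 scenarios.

The deviation costs you only when the competing bid falls strictly between £1265 and £1524; elsewhere both bids give the same outcome.
£1353: truthful payoff £0, deviation payoff −£88 → loss £88.
£1495: truthful payoff £0, deviation payoff −£230 → loss £230.
£1490: truthful payoff £0, deviation payoff −£225 → loss £225.
£1515: truthful payoff £0, deviation payoff −£250 → loss £250.
£1349: truthful payoff £0, deviation payoff −£84 → loss £84.
£1425: truthful payoff £0, deviation payoff −£160 → loss £160.
£613: outcomes coincide → loss £0.
Total loss = £88 + £230 + £225 + £250 + £84 + £160 = £1037.
Truthful bidding weakly dominates here: raising your bid can only win items priced above your value, and lowering it can only forfeit items priced below.

£1037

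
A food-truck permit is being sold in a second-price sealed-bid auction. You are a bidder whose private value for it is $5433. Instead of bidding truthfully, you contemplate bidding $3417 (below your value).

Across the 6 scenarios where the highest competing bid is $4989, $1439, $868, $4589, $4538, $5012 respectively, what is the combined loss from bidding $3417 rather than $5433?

The deviation costs you only when the competing bid falls strictly between $3417 and $5433; elsewhere both bids give the same outcome.
$4989: truthful payoff $444, deviation payoff $0 → loss $444.
$1439: outcomes coincide → loss $0.
$868: outcomes coincide → loss $0.
$4589: truthful payoff $844, deviation payoff $0 → loss $844.
$4538: truthful payoff $895, deviation payoff $0 → loss $895.
$5012: truthful payoff $421, deviation payoff $0 → loss $421.
Total loss = $444 + $844 + $895 + $421 = $2604.

$2604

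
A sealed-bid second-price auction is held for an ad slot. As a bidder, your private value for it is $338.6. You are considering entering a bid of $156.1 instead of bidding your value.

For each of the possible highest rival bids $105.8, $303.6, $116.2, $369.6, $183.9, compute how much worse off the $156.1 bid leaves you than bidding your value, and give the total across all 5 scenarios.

$189.7

The deviation costs you only when the competing bid falls strictly between $156.1 and $338.6; elsewhere both bids give the same outcome.
$105.8: outcomes coincide → loss $0.
$303.6: truthful payoff $35, deviation payoff $0 → loss $35.
$116.2: outcomes coincide → loss $0.
$369.6: outcomes coincide → loss $0.
$183.9: truthful payoff $154.7, deviation payoff $0 → loss $154.7.
Total loss = $35 + $154.7 = $189.7.
Because the price is fixed by the runner-up's bid, deviating from your value can only change a good outcome into a bad one — never the reverse.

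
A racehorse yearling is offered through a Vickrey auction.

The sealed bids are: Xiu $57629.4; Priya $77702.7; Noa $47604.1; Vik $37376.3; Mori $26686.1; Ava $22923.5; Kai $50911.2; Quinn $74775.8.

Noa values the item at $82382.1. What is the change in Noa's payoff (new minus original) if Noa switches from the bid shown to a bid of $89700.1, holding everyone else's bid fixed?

The highest bid among the other bidders is $77702.7; Noa's bid doesn't change that.
Original bid $47604.1: Noa is not highest (top rival bid is $77702.7); payoff $0.
Alternative bid $89700.1: Noa is highest, pays the top rival bid $77702.7; payoff $82382.1 − $77702.7 = $4679.4.
Change in payoff = $4679.4 − ($0) = $4679.4.

$4679.4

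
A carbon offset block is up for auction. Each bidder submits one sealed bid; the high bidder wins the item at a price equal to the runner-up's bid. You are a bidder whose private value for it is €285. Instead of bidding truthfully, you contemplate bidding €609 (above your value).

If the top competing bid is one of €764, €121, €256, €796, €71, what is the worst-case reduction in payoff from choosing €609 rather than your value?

€0

€764: same outcome either way → loss €0.
€121: same outcome either way → loss €0.
€256: same outcome either way → loss €0.
€796: same outcome either way → loss €0.
€71: same outcome either way → loss €0.
Maximum loss: €0.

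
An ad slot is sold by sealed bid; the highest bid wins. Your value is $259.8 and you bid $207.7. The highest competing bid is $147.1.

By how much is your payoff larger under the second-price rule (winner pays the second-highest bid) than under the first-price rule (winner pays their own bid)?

You have the highest bid, so you win under either rule.
Second-price: pay $147.1 → payoff $112.7.
First-price: pay your own bid $207.7 → payoff $52.1.
Difference = $112.7 − ($52.1) = $60.6.

$60.6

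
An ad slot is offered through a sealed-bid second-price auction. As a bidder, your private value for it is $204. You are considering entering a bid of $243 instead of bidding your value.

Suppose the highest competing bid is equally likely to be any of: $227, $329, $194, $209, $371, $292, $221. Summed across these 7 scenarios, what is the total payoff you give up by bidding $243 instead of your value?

The deviation costs you only when the competing bid falls strictly between $204 and $243; elsewhere both bids give the same outcome.
$227: truthful payoff $0, deviation payoff −$23 → loss $23.
$329: outcomes coincide → loss $0.
$194: outcomes coincide → loss $0.
$209: truthful payoff $0, deviation payoff −$5 → loss $5.
$371: outcomes coincide → loss $0.
$292: outcomes coincide → loss $0.
$221: truthful payoff $0, deviation payoff −$17 → loss $17.
Total loss = $23 + $5 + $17 = $45.
Truthful bidding weakly dominates here: raising your bid can only win items priced above your value, and lowering it can only forfeit items priced below.

$45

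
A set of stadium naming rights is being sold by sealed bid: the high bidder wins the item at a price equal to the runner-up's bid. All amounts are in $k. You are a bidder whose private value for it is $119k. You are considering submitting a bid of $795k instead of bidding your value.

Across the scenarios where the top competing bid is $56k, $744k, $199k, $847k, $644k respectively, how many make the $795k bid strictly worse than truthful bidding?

The deviation hurts exactly when the highest competing bid lies strictly between $119k and $795k — overbidding then wins at a price above your value.
$56k: below both → same outcome either way.
$744k: inside the interval → strictly worse (loss $625k).
$199k: inside the interval → strictly worse (loss $80k).
$847k: above both → same outcome either way.
$644k: inside the interval → strictly worse (loss $525k).
Count: 3.

3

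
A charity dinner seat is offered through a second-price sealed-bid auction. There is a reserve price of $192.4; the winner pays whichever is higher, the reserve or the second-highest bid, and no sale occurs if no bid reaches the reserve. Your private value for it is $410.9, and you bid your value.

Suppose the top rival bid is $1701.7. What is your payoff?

Your bid $410.9 is below the highest competing bid $1701.7, so you lose. Payoff $0.

$0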